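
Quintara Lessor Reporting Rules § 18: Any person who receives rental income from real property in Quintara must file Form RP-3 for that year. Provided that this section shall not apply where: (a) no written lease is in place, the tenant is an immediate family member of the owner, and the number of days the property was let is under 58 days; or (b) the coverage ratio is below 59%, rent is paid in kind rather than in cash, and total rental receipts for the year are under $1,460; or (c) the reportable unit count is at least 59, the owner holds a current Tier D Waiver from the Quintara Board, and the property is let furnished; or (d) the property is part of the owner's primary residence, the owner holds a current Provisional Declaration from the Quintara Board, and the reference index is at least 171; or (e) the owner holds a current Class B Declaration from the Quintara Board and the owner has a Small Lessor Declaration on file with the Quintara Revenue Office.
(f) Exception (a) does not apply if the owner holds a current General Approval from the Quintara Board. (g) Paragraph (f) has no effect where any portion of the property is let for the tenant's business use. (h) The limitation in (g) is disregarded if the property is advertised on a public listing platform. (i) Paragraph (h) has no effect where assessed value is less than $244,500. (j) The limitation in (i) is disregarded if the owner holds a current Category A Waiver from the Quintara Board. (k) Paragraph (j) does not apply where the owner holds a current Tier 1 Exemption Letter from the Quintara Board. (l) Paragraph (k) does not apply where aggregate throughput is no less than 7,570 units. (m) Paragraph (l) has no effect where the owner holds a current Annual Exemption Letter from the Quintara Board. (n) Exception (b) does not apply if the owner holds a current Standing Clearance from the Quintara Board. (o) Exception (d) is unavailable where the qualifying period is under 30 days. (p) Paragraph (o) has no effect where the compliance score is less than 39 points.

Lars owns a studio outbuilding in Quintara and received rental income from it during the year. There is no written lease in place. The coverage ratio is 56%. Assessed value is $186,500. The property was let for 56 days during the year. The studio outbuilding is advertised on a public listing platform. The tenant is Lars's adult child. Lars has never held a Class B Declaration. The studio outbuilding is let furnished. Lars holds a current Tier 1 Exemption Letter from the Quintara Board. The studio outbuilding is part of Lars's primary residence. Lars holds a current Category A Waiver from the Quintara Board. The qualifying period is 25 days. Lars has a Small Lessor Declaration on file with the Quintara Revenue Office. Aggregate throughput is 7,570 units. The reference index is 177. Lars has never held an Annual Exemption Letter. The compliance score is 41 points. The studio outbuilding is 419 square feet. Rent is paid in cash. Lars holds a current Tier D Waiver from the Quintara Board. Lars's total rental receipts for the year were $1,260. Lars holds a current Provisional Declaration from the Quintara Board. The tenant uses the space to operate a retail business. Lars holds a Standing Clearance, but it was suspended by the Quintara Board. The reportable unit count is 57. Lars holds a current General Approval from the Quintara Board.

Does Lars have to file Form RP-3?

Exception (a) is satisfied on its face — there is no written lease; the tenant is an immediate family member; the number of days the property was let is 56 days, under the 58 days limit. However, paragraphs (f)–(m) must be considered: (f) is triggered — a current General Approval is held. (g) would limit (f) — the space is let for business use — but (h) sets (g) aside: (h) is triggered — the property is publicly advertised. (i) operates (assessed value is $186,500, less than the $244,500 limit), but is set aside by (j): (j) applies — a current Category A Waiver is held. (k) applies (a current Tier 1 Exemption Letter is held), but is itself disapplied by (l): (l) operates against (k): aggregate throughput is 7,570 units, meeting the 7,570 units threshold. (m), which would lift (l), is inapplicable — the Annual Exemption Letter is not current. (a) is therefore removed.
Exception (b) requires that rent is paid in kind rather than in cash; but rent is paid in cash, so (b) is unavailable.
Exception (c) does not apply: the reportable unit count is 57, short of 59.
Exception (d)'s conditions are all satisfied: the studio outbuilding is part of the primary residence; a current Provisional Declaration is held; the reference index is 177, meeting the 171 threshold. But applying paragraphs (o)–(p): (o) operates — the qualifying period is 25 days, under the 30 days limit. (p), which would lift (o), is inapplicable — the compliance score is 41 points, not less than 39 points. Exception (d) does not apply.
Exception (e) requires that the owner holds a current Class B Declaration from the Quintara Board; but no current Class B Declaration is held, so (e) is unavailable.
No exception displaces § 18.

Yes — Lars must file Form RP-3.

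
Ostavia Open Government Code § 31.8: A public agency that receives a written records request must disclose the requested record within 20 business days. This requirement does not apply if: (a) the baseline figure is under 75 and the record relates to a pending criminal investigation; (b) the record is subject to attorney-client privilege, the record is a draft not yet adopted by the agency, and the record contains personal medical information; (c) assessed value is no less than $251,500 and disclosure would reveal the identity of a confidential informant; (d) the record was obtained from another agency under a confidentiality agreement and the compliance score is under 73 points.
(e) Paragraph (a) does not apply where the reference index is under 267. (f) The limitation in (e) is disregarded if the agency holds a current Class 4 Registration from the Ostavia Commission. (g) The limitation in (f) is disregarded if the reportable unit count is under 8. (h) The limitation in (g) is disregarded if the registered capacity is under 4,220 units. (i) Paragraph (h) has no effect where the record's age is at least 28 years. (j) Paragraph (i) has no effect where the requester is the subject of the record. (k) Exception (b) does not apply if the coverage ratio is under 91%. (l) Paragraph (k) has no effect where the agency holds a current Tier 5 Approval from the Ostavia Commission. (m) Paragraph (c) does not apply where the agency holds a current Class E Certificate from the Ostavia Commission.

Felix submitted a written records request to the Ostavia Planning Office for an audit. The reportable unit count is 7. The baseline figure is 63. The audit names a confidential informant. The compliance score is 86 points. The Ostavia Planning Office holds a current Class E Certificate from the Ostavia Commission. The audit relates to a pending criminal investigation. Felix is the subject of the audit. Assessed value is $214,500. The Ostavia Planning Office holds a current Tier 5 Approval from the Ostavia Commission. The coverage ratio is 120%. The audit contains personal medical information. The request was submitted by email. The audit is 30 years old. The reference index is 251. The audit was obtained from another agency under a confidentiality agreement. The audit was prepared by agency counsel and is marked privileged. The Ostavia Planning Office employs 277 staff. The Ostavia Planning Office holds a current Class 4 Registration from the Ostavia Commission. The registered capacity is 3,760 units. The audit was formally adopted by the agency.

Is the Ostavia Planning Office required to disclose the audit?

No — exception (a) applies; the Ostavia Planning Office is not required to disclose the audit.

Exception (a) is satisfied on its face — the baseline figure is 63, under the 75 limit; the audit relates to a pending investigation. Applying paragraphs (e)–(j): (e) would limit (a) — the reference index is 251, under the 267 limit — but (f) sets (e) aside: (f) applies — a current Class 4 Registration is held. (g) would limit (f) — the reportable unit count is 7, under the 8 limit — but (h) sets (g) aside: (h) applies — the registered capacity is 3,760 units, under the 4,220 units limit. (i) would limit (h) — the record's age is 30 years, meeting the 28 years threshold — but (j) sets (i) aside: (j) is engaged — Felix is the subject of the audit. So (a) applies.
Exception (b) fails — the audit has been formally adopted.
Exception (c) requires that assessed value is no less than $251,500; but assessed value is $214,500, short of $251,500, so (c) is unavailable.
Exception (d) does not apply: the compliance score is 86 points, not under 73 points.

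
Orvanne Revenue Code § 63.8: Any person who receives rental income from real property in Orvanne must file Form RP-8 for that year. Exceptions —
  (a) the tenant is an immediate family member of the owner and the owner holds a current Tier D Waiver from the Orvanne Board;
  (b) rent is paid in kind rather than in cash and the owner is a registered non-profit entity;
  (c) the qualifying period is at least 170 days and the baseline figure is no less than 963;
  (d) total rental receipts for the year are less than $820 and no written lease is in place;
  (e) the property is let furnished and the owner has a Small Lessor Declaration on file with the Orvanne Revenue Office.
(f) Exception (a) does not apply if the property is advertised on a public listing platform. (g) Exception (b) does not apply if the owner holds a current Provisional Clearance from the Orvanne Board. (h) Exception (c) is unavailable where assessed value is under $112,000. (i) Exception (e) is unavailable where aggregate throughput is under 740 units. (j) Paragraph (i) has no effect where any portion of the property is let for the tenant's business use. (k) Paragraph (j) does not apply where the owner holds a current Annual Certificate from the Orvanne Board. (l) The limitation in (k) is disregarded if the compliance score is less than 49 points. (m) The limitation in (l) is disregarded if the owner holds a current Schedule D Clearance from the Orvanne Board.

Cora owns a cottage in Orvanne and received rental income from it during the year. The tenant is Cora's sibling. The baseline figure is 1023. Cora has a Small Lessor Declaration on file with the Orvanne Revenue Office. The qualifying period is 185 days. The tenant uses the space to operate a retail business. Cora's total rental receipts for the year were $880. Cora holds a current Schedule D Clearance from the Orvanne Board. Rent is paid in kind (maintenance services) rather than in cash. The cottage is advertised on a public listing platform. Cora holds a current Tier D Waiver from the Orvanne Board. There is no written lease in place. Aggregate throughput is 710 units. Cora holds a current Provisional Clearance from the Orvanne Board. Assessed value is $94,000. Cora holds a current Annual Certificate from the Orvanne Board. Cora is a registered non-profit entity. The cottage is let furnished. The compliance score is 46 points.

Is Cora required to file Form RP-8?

Yes — Cora must file Form RP-8.

Exception (a)'s conditions are all satisfied: the tenant is an immediate family member; a current Tier D Waiver is held. But: (f) is triggered — the property is publicly advertised. So (a) is unavailable.
Exception (b)'s conditions are all satisfied: rent is paid in kind; Cora is a registered non-profit. But applying paragraph (g): (g) is engaged — a current Provisional Clearance is held. (b) is therefore removed.
All of (c)'s requirements are met (the qualifying period is 185 days, meeting the 170 days threshold; the baseline figure is 1,023, meeting the 963 threshold). But: (h) operates against (c): assessed value is $94,000, under the $112,000 limit. Exception (c) does not apply.
Exception (d) requires that total rental receipts for the year are less than $820; but total rental receipts for the year are $880, not less than $820, so (d) is unavailable.
All of (e)'s requirements are met (the property is let furnished; a Small Lessor Declaration is on file). Turning to paragraphs (i)–(m): (i) operates against (e): aggregate throughput is 710 units, under the 740 units limit. (j) applies (the space is let for business use), but yields to (k): (k) is triggered — a current Annual Certificate is held. (l) is triggered (the compliance score is 46 points, less than the 49 points limit), but yields to (m): (m) operates against (l): a current Schedule D Clearance is held. So (e) is unavailable.
No exception applies. The general rule governs.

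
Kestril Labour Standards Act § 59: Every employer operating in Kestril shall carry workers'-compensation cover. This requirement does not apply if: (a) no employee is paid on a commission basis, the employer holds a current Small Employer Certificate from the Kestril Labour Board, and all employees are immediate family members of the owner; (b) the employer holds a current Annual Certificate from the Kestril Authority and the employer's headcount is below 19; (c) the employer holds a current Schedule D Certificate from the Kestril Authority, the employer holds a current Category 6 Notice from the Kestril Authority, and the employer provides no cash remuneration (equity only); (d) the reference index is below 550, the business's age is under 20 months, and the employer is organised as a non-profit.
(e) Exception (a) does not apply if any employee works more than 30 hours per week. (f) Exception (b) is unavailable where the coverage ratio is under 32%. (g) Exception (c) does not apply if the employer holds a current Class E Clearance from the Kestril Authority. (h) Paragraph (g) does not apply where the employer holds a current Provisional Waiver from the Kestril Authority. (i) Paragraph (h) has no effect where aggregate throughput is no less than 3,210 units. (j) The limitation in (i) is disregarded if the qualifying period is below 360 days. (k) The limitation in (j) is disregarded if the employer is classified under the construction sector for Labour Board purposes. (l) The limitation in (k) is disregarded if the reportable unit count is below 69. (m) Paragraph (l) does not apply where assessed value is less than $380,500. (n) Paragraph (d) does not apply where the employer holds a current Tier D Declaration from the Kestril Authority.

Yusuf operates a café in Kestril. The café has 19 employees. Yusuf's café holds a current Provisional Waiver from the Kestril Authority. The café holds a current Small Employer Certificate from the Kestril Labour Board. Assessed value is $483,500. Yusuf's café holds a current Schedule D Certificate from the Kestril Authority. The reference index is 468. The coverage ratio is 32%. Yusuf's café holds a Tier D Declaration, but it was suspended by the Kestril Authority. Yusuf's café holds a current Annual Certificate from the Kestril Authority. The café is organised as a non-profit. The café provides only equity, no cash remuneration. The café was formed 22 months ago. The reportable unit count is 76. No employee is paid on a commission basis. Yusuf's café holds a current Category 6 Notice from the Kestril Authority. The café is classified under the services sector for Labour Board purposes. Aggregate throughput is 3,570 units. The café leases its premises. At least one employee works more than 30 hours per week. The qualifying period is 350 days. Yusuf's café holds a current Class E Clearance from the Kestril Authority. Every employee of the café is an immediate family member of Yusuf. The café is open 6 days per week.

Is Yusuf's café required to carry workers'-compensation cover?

No — exception (c) applies; Yusuf's café is not required to carry workers'-compensation cover.

Exception (a)'s conditions are all satisfied: no employee is paid on commission; a current Small Employer Certificate is held; every employee is an immediate family member. However, paragraph (e) must be considered: (e) is engaged — at least one employee exceeds 30 hours/week. (a) is therefore removed.
Exception (b) requires that the employer's headcount is below 19; but the employer's headcount is 19, not below 19, so (b) is unavailable.
All of (c)'s requirements are met (a current Schedule D Certificate is held; a current Category 6 Notice is held; remuneration is equity-only). Considering the limiting provisions: (g) is triggered (a current Class E Clearance is held), but yields to (h): (h) operates against (g): a current Provisional Waiver is held. (i) is engaged (aggregate throughput is 3,570 units, meeting the 3,210 units threshold), but is displaced by (j): (j) is triggered — the qualifying period is 350 days, below the 360 days limit. (k), which would lift (j), is inapplicable — the café is classified under the services sector. So (c) applies.
Exception (d) fails — the business's age is 22 months, not under 20 months.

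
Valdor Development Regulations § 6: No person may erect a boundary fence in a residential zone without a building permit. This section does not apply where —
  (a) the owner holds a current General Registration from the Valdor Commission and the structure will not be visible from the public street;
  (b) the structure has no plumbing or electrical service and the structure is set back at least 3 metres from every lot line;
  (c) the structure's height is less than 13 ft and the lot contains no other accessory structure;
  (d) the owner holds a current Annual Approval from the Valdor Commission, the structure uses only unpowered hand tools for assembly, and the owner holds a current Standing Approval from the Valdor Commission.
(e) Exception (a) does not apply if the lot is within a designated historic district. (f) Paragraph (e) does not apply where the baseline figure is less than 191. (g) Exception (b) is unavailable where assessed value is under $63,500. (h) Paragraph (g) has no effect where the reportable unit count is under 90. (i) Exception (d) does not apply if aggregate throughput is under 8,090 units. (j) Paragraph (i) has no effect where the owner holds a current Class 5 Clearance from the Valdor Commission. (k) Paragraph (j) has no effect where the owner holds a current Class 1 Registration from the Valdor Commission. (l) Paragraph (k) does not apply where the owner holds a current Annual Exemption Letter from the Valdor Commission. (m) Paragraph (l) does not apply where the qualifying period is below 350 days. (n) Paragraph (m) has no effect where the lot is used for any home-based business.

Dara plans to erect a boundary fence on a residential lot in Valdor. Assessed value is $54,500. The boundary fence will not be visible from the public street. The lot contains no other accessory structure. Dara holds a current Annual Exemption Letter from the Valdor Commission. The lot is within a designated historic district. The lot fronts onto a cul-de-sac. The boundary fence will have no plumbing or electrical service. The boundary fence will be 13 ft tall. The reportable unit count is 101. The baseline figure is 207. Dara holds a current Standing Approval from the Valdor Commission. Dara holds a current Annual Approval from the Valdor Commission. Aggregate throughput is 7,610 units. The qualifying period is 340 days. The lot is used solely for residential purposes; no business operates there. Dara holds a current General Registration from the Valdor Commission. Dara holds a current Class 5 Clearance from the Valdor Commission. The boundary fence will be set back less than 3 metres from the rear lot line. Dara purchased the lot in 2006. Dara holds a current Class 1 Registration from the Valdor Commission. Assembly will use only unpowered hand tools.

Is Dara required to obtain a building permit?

Exception (a)'s conditions are all satisfied: a current General Registration is held; the structure will not be visible from the street. Turning to paragraphs (e)–(f): (e) is engaged — the lot is in a historic district. (f) is not triggered (the baseline figure is 207, not less than 191), so (e) stands. So (a) is unavailable.
Exception (b) requires that the structure is set back at least 3 metres from every lot line; but the rear setback is under 3 m, so (b) is unavailable.
Exception (c) does not apply: the structure's height is 13 ft, not less than 13 ft.
Exception (d): a current Annual Approval is held; assembly uses only hand tools; a current Standing Approval is held — every condition holds. Turning to paragraphs (i)–(n): (i) operates against (d): aggregate throughput is 7,610 units, under the 8,090 units limit. (j) is engaged (a current Class 5 Clearance is held), but is itself disapplied by (k): (k) applies — a current Class 1 Registration is held. (l) applies (a current Annual Exemption Letter is held), but yields to (m): (m) operates against (l): the qualifying period is 340 days, below the 350 days limit. (n), which would lift (m), is inapplicable — the lot is solely residential. Exception (d) does not apply.
No exception applies. The general rule governs.

Yes — Dara must obtain a building permit.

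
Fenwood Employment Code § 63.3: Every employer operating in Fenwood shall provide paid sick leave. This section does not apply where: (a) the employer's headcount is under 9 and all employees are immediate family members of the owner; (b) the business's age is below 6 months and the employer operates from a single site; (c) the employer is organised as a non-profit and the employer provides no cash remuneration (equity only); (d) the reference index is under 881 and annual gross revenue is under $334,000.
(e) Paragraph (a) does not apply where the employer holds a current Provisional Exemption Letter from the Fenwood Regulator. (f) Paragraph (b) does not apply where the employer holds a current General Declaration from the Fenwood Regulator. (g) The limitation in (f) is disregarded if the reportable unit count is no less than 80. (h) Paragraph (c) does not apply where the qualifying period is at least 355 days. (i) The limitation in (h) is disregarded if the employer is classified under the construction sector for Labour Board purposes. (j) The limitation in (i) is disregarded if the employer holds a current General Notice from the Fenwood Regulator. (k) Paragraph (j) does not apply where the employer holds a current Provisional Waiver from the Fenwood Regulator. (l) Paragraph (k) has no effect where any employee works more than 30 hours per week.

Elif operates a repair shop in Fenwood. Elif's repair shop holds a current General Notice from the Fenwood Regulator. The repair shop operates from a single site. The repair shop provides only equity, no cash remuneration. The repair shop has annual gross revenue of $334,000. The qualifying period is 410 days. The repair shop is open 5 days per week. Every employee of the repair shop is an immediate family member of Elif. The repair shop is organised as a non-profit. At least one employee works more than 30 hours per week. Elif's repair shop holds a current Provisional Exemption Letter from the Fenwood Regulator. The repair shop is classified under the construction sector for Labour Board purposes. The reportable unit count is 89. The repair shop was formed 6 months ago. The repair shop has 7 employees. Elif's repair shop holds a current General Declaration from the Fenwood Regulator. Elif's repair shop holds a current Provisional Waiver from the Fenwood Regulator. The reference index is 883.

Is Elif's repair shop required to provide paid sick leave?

Yes — Elif's repair shop must provide paid sick leave.

Exception (a) is satisfied on its face — the employer's headcount is 7, under the 9 limit; every employee is an immediate family member. However, paragraph (e) must be considered: (e) is triggered — a current Provisional Exemption Letter is held. Exception (a) does not apply.
Exception (b) fails — the business's age is 6 months, not below 6 months.
Exception (c)'s conditions are all satisfied: the employer is a non-profit; remuneration is equity-only. Turning to paragraphs (h)–(l): (h) is engaged — the qualifying period is 410 days, meeting the 355 days threshold. (i) applies (the repair shop is classified under the construction sector), but is displaced by (j): (j) operates — a current General Notice is held. (k) is engaged (a current Provisional Waiver is held), but yields to (l): (l) is engaged — at least one employee exceeds 30 hours/week. Exception (c) does not apply.
Exception (d) requires that the reference index is under 881; but the reference index is 883, not under 881, so (d) is unavailable.
No exception applies. The general rule governs.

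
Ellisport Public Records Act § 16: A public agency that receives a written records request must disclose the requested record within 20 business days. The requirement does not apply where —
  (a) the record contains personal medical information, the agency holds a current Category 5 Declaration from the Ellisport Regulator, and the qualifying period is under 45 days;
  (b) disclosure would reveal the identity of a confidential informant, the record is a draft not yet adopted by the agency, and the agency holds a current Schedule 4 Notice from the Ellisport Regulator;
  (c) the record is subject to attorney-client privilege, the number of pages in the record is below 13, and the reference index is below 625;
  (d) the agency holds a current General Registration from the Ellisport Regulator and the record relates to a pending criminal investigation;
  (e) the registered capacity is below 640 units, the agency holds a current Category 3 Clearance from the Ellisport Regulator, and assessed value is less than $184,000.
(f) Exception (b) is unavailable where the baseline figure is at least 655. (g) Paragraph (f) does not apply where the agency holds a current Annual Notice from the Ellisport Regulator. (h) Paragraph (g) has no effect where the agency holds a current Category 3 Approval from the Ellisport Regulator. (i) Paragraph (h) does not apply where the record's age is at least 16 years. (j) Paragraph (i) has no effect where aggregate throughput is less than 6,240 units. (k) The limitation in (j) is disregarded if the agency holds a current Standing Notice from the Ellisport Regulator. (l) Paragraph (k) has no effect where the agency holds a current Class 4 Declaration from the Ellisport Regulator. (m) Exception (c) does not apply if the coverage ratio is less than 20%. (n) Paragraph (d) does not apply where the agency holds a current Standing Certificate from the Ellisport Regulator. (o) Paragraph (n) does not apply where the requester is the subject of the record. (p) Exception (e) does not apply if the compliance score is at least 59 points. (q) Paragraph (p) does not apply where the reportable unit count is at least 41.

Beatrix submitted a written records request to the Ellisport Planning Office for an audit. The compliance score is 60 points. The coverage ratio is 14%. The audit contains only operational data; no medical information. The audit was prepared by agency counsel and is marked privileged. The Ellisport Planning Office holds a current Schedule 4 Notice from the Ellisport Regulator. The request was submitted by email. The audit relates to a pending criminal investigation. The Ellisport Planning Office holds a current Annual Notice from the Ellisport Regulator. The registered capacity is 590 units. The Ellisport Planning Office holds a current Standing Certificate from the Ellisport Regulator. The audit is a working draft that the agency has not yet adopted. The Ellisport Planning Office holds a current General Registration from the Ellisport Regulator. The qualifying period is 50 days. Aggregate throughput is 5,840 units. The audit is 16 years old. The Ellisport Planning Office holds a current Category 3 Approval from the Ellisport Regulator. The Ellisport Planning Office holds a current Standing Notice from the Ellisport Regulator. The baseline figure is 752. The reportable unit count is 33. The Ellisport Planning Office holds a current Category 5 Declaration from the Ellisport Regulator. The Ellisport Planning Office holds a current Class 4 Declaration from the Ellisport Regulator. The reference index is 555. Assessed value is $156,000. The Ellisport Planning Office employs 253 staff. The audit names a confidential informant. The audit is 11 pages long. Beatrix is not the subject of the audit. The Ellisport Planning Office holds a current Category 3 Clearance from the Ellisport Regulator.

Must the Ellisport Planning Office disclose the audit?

Yes — the Ellisport Planning Office must disclose the audit.

Exception (a) does not apply: the audit contains only operational data.
Exception (b) is satisfied on its face — the audit names a confidential informant; the audit is an unadopted draft; a current Schedule 4 Notice is held. But applying paragraphs (f)–(l): (f) operates against (b): the baseline figure is 752, meeting the 655 threshold. (g) is triggered (a current Annual Notice is held), but yields to (h): (h) operates against (g): a current Category 3 Approval is held. (i) would limit (h) — the record's age is 16 years, meeting the 16 years threshold — but (j) sets (i) aside: (j) operates against (i): aggregate throughput is 5,840 units, less than the 6,240 units limit. (k) would limit (j) — a current Standing Notice is held — but (l) sets (k) aside: (l) operates against (k): a current Class 4 Declaration is held. (b) is therefore removed.
Exception (c): the audit is privileged; the number of pages in the record is 11, below the 13 limit; the reference index is 555, below the 625 limit — every condition holds. But applying paragraph (m): (m) is triggered — the coverage ratio is 14%, less than the 20% limit. Exception (c) does not apply.
Exception (d): a current General Registration is held; the audit relates to a pending investigation — every condition holds. But: (n) operates against (d): a current Standing Certificate is held. (o) is not engaged (Beatrix is not the subject of the audit), so (n) stands. (d) is therefore removed.
All of (e)'s requirements are met (the registered capacity is 590 units, below the 640 units limit; a current Category 3 Clearance is held; assessed value is $156,000, less than the $184,000 limit). However, paragraphs (p)–(q) must be considered: (p) operates against (e): the compliance score is 60 points, meeting the 59 points threshold. (q), which would lift (p), is inapplicable — the reportable unit count is 33, short of 41. So (e) is unavailable.
No exception is made out. the Ellisport Planning Office falls within the general rule.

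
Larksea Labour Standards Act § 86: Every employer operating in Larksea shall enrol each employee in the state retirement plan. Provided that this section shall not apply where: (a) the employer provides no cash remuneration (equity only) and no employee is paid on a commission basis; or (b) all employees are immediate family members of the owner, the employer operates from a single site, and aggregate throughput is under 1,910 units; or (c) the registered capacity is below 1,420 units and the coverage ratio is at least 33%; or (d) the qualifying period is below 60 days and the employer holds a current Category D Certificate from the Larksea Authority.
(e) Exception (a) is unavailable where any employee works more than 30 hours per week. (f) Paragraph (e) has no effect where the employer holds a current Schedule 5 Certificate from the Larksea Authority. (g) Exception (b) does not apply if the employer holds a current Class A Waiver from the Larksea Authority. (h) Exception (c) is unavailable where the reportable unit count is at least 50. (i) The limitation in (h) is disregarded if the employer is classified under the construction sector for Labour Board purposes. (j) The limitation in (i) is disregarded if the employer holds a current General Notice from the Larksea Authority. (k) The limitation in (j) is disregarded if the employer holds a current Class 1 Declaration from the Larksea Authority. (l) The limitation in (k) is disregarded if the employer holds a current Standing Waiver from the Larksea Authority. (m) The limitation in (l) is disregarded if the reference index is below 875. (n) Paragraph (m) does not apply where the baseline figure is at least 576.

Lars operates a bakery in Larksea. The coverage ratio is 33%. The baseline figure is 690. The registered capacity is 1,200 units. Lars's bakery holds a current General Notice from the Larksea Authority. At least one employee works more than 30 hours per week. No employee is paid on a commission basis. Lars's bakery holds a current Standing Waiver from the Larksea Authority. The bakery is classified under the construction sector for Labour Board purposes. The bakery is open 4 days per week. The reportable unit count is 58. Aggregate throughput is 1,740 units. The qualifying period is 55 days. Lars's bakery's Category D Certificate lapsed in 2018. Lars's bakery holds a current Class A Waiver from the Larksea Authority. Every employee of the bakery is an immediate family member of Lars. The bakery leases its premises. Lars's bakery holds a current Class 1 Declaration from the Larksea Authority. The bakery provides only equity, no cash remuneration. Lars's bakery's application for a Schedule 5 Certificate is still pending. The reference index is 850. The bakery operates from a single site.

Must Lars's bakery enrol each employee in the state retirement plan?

Exception (a): remuneration is equity-only; no employee is paid on commission — every condition holds. But applying paragraphs (e)–(f): (e) operates against (a): at least one employee exceeds 30 hours/week. (f) does not operate here (no current Schedule 5 Certificate is held), so (e) stands. Exception (a) does not apply.
Exception (b)'s conditions are all satisfied: every employee is an immediate family member; the employer operates from a single site; aggregate throughput is 1,740 units, under the 1,910 units limit. But: (g) operates — a current Class A Waiver is held. So (b) is unavailable.
Exception (c)'s conditions are all satisfied: the registered capacity is 1,200 units, below the 1,420 units limit; the coverage ratio is 33%, meeting the 33% threshold. But applying paragraphs (h)–(n): (h) operates against (c): the reportable unit count is 58, meeting the 50 threshold. (i) is triggered (the bakery is classified under the construction sector), but yields to (j): (j) operates against (i): a current General Notice is held. (k) operates (a current Class 1 Declaration is held), but yields to (l): (l) operates against (k): a current Standing Waiver is held. (m) would limit (l) — the reference index is 850, below the 875 limit — but (n) sets (m) aside: (n) operates against (m): the baseline figure is 690, meeting the 576 threshold. (c) is therefore removed.
Exception (d) fails — there is no Category D Certificate in force.
No exception applies. The general rule governs.

Yes — Lars's bakery must enrol each employee in the state retirement plan.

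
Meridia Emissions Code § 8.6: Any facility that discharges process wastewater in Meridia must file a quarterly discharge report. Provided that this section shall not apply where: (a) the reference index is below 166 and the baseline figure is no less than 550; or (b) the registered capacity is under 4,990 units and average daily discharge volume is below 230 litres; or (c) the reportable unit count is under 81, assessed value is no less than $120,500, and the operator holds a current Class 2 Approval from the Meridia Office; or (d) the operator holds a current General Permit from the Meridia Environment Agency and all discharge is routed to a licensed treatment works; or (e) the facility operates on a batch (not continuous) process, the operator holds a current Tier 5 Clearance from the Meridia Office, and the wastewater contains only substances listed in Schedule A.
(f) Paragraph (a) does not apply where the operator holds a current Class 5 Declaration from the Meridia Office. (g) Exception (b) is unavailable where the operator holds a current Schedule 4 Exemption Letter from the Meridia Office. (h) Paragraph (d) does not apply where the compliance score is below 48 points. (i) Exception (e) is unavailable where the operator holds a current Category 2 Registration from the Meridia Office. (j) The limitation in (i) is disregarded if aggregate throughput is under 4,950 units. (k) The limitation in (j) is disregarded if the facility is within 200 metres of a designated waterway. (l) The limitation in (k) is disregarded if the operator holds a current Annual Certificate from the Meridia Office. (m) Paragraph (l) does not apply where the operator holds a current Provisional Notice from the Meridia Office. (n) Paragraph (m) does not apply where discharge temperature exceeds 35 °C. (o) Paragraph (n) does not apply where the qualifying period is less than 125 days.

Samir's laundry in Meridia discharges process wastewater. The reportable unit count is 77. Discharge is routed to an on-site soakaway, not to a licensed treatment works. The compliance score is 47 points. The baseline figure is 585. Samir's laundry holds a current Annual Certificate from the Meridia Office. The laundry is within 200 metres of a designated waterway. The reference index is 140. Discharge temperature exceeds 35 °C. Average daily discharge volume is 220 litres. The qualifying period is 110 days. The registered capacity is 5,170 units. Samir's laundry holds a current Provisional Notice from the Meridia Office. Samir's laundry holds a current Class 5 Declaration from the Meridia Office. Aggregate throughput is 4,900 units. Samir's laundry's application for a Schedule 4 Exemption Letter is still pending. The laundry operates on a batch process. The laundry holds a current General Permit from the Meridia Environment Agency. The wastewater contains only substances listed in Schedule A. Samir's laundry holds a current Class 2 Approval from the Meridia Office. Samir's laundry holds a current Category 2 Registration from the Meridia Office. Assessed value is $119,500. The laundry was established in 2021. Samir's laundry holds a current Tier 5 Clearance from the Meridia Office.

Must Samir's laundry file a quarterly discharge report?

Exception (a) is satisfied on its face — the reference index is 140, below the 166 limit; the baseline figure is 585, meeting the 550 threshold. However, paragraph (f) must be considered: (f) operates — a current Class 5 Declaration is held. (a) is therefore removed.
Exception (b) fails — the registered capacity is 5,170 units, not under 4,990 units.
Exception (c) does not apply: assessed value is $119,500, short of $120,500.
Exception (d) does not apply: discharge is not routed to a licensed treatment works.
Exception (e)'s conditions are all satisfied: the facility operates on a batch process; a current Tier 5 Clearance is held; the wastewater is Schedule-A-only. Turning to paragraphs (i)–(o): (i) operates against (e): a current Category 2 Registration is held. (j) is triggered (aggregate throughput is 4,900 units, under the 4,950 units limit), but yields to (k): (k) operates — the laundry is within 200 m of a designated waterway. (l) would limit (k) — a current Annual Certificate is held — but (m) sets (l) aside: (m) applies — a current Provisional Notice is held. (n) would limit (m) — discharge temperature exceeds 35 °C — but (o) sets (n) aside: (o) operates against (n): the qualifying period is 110 days, less than the 125 days limit. So (e) is unavailable.
No exception displaces § 8.6.

Yes — Samir's laundry must file a quarterly discharge report.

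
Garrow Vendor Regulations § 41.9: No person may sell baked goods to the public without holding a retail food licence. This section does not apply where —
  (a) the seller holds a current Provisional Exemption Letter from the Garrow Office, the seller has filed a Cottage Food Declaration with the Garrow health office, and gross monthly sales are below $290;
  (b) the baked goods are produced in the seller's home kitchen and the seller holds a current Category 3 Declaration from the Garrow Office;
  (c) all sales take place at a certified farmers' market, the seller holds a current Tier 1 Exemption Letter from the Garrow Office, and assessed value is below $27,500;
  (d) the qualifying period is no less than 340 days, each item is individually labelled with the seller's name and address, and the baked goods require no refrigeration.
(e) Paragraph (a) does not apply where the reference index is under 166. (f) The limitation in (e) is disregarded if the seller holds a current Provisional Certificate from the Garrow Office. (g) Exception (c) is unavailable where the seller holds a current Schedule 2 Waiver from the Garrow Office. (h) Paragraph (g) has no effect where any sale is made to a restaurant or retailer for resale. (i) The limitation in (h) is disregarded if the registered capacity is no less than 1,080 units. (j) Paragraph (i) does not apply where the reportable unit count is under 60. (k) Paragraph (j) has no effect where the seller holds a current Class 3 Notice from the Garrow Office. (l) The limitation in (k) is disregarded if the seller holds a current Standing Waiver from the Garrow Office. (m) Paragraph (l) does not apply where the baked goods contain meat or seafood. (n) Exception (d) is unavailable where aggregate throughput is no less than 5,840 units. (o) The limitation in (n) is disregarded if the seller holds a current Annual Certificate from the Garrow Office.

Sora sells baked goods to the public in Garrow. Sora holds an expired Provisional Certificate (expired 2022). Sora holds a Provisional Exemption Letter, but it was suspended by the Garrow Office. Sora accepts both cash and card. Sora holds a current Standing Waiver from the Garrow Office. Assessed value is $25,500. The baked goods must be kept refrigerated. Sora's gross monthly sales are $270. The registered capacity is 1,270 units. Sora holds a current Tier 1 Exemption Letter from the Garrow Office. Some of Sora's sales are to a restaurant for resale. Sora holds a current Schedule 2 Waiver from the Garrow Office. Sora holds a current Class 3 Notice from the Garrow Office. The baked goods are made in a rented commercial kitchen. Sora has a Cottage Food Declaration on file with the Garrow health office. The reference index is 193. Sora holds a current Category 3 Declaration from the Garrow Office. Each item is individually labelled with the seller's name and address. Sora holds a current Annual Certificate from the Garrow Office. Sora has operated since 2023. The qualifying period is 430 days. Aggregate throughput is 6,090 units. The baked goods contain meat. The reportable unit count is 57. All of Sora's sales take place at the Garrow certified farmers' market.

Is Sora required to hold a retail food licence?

Yes — Sora must hold a retail food licence.

Exception (a) requires that the seller holds a current Provisional Exemption Letter from the Garrow Office; but there is no Provisional Exemption Letter in force, so (a) is unavailable.
Exception (b) fails — the baked goods are made in a commercial kitchen, not a home kitchen.
Exception (c) is satisfied on its face — all sales are at a certified farmers' market; a current Tier 1 Exemption Letter is held; assessed value is $25,500, below the $27,500 limit. But applying paragraphs (g)–(m): (g) operates against (c): a current Schedule 2 Waiver is held. (h) would limit (g) — some sales are to a restaurant for resale — but (i) sets (h) aside: (i) operates against (h): the registered capacity is 1,270 units, meeting the 1,080 units threshold. (j) would limit (i) — the reportable unit count is 57, under the 60 limit — but (k) sets (j) aside: (k) operates against (j): a current Class 3 Notice is held. (l) would limit (k) — a current Standing Waiver is held — but (m) sets (l) aside: (m) operates against (l): the baked goods contain meat. (c) is therefore removed.
Exception (d) does not apply: the baked goods require refrigeration.
No exception applies. The general rule governs.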